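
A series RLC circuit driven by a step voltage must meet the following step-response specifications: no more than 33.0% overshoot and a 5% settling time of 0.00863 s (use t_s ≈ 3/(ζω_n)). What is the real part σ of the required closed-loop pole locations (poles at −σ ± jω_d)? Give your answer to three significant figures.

The settling-time spec alone fixes σ = ζω_n = 3/t_s = 3/0.00863 = 348.
(Overshoot then fixes ζ = 0.333 and hence ω_d = σ·√(1−ζ²)/ζ = 985 rad/s.)

σ ≈ 348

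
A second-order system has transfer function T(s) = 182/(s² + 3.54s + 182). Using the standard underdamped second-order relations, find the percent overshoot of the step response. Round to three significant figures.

Comparing the denominator to s² + 2ζω_n s + ω_n²: ω_n = √182 = 13.5 rad/s, and 2ζω_n = 3.54 so ζ = 3.54/(2·13.5) = 0.131.
Overshoot: exp(−π·0.131/√(1−0.131²)) = 0.660, i.e. 66.0%.

%OS ≈ 66.0%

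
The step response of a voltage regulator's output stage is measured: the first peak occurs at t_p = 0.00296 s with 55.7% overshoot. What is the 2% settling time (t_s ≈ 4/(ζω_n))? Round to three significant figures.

t_s ≈ 0.0202 s

From the overshoot, ζ = −ln(OS)/√(π²+ln²(OS)) = 0.183.
t_p = π/ω_d ⇒ ω_d = 1060 rad/s; then ω_n = ω_d/√(1−ζ²) = 1080 rad/s.
t_s ≈ 4/(ζω_n) = 4/(0.183·1080) = 0.0202 s.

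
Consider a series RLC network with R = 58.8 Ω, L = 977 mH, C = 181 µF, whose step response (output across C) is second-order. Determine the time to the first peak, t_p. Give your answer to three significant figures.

t_p ≈ 0.0456 s

For a series RLC circuit (capacitor voltage as output), ω_n = 1/√(LC) = 1/√(977 mH · 181 µF) = 75.2 rad/s.
ζ = (R/2)·√(C/L) = (58.8/2)·√(181 µF/977 mH) = 0.400.
The damped frequency ω_d = ω_n√(1−ζ²) = 68.9 rad/s. t_p = π/ω_d = 0.0456 s.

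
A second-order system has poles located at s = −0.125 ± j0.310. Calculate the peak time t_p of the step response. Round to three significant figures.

t_p = π/ω_d with ω_d = 0.310 (the imaginary part), so t_p = 10.1 s.

t_p ≈ 10.1 s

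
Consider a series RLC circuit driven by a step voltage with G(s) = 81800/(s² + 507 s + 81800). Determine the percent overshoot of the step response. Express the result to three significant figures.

ω_n = √81800 = 286 rad/s; ζ = 507/(2·286) = 0.886.
%OS = 100 e^{−πζ/√(1−ζ²)} with ζ = 0.886 gives 0.245%.

%OS ≈ 0.245%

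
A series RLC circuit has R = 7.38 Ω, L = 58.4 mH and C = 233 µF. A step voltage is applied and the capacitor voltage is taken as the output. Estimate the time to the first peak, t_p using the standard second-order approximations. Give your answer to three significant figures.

t_p ≈ 0.0119 s

For a series RLC circuit (capacitor voltage as output), ω_n = 1/√(LC) = 1/√(58.4 mH · 233 µF) = 271 rad/s.
ζ = (R/2)·√(C/L) = (7.38/2)·√(233 µF/58.4 mH) = 0.233.
ω_d = ω_n√(1−ζ²) = 264 rad/s. t_p = π/ω_d = 0.0119 s.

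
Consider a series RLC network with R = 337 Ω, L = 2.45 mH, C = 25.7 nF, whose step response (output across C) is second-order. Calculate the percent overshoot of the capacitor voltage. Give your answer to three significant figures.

%OS ≈ 12.9%

For a series RLC circuit (capacitor voltage as output), ω_n = 1/√(LC) = 1/√(2.45 mH · 25.7 nF) = 126000 rad/s.
ζ = (R/2)·√(C/L) = (337/2)·√(25.7 nF/2.45 mH) = 0.546.
%OS = 100 e^{−πζ/√(1−ζ²)} with ζ = 0.546 gives 12.9%.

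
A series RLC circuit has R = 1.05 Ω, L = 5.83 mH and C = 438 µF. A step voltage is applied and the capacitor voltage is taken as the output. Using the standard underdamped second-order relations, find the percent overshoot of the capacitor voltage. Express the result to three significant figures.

%OS ≈ 63.3%

For a series RLC circuit (capacitor voltage as output), ω_n = 1/√(LC) = 1/√(5.83 mH · 438 µF) = 626 rad/s.
ζ = (R/2)·√(C/L) = (1.05/2)·√(438 µF/5.83 mH) = 0.144.
%OS = 100·exp(−πζ/√(1−ζ²)) = 63.3%.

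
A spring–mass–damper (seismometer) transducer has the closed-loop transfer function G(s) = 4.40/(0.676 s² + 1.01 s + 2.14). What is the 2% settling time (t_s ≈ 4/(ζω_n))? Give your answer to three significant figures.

Dividing through by 0.676: denominator becomes s² + 1.494 s + 3.166.
So ω_n = √3.166 = 1.78 rad/s and ζ = 1.494/(2·1.78) = 0.420.
t_s ≈ 4/(ζω_n) = 5.35 s.

t_s ≈ 5.35 s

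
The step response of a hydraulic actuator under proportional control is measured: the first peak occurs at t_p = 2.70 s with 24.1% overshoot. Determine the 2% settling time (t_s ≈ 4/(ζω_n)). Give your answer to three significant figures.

ζ from %OS: ζ = |ln 0.241|/√(π²+ln²0.241) = 0.413.
From t_p = π/ω_d, ω_d = π/2.70 = 1.16 rad/s, so ω_n = ω_d/√(1−ζ²) = 1.28 rad/s.
t_s ≈ 4/(ζω_n) = 4/(0.413·1.28) = 7.59 s.

t_s ≈ 7.59 s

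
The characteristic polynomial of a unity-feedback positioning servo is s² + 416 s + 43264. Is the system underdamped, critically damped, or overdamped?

a² − 4b = 416² − 4·43264 = 0 (repeated real root); the system is critically damped.

critically damped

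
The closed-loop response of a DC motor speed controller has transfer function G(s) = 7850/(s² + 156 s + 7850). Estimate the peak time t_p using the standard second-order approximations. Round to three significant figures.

t_p ≈ 0.0748 s

Comparing the denominator to s² + 2ζω_n s + ω_n²: ω_n = √7850 = 88.6 rad/s, and 2ζω_n = 156 so ζ = 156/(2·88.6) = 0.880.
ω_d = 88.6·√(1 − 0.880²) = 42.0 rad/s. Then t_p = π/ω_d = 0.0748 s.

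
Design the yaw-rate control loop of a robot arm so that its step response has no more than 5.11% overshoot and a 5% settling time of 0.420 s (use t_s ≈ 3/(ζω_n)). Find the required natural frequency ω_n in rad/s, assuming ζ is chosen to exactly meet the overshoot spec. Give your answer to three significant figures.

ω_n ≈ 10.4 rad/s

From %OS = 100·exp(−πζ/√(1−ζ²)), invert to get ζ = −ln(OS)/√(π² + ln²(OS)) with OS = 0.0511.
−ln 0.0511 = 2.974, so ζ = 2.974/√(π² + 8.845) = 0.687.
Then ω_n = 3/(ζ t_s) = 3/(0.687 × 0.420) = 10.4 rad/s.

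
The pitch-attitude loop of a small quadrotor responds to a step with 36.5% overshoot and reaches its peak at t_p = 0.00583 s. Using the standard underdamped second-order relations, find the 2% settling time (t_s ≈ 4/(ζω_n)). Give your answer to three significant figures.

t_s ≈ 0.0231 s

ζ from %OS: ζ = |ln 0.365|/√(π²+ln²0.365) = 0.305.
From t_p = π/ω_d, ω_d = π/0.00583 = 539 rad/s, so ω_n = ω_d/√(1−ζ²) = 566 rad/s.
t_s ≈ 4/(ζω_n) = 4/(0.305·566) = 0.0231 s.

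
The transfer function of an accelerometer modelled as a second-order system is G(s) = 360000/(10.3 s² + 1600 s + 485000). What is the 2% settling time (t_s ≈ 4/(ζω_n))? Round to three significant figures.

t_s ≈ 0.0515 s

Dividing through by 10.3: denominator becomes s² + 155.3 s + 47090.
So ω_n = √47090 = 217 rad/s and ζ = 155.3/(2·217) = 0.358.
t_s ≈ 4/(ζω_n) = 0.0515 s.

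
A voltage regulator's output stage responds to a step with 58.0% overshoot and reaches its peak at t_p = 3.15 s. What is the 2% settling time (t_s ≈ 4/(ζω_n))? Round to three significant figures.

From the overshoot, ζ = −ln(OS)/√(π²+ln²(OS)) = 0.171.
From t_p = π/ω_d, ω_d = π/3.15 = 0.997 rad/s, so ω_n = ω_d/√(1−ζ²) = 1.01 rad/s.
t_s ≈ 4/(ζω_n) = 4/(0.171·1.01) = 23.1 s.

t_s ≈ 23.1 s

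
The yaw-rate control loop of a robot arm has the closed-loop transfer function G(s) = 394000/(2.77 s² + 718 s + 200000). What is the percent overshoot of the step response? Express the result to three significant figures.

Dividing through by 2.77: denominator becomes s² + 259.2 s + 72200.
So ω_n = √72200 = 269 rad/s and ζ = 259.2/(2·269) = 0.482.
%OS = 100 e^{−πζ/√(1−ζ²)} with ζ = 0.482 gives 17.7%.

%OS ≈ 17.7%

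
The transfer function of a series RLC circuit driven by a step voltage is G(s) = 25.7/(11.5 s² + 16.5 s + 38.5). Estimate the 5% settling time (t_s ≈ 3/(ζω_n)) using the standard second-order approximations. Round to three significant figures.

t_s ≈ 4.18 s

Dividing through by 11.5: denominator becomes s² + 1.435 s + 3.348.
So ω_n = √3.348 = 1.83 rad/s and ζ = 1.435/(2·1.83) = 0.392.
t_s ≈ 3/(ζω_n) = 4.18 s.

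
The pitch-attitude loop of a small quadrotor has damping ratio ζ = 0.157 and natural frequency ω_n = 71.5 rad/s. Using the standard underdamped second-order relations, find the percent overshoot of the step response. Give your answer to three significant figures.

%OS ≈ 60.7%

For an underdamped second-order system, %OS = 100·exp(−πζ/√(1−ζ²)).
πζ/√(1−ζ²) = π·0.157/√(1−0.0246) = 0.4994, so %OS = 100·e^(−0.4994) = 60.7%.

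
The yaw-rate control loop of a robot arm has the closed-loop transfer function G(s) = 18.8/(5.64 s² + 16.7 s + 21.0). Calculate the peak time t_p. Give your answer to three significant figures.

Dividing through by 5.64: denominator becomes s² + 2.961 s + 3.723.
So ω_n = √3.723 = 1.93 rad/s and ζ = 2.961/(2·1.93) = 0.767.
ω_d = 1.93·√(1 − 0.767²) = 1.24 rad/s. t_p = π/ω_d = 2.54 s.

t_p ≈ 2.54 s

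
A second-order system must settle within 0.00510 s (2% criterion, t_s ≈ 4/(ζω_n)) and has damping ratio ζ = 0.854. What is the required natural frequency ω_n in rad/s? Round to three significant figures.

ω_n ≈ 918 rad/s

Rearranging t_s ≈ 4/(ζω_n) gives ω_n = 4/(ζ·t_s) = 4/(0.854 × 0.00510) = 918 rad/s.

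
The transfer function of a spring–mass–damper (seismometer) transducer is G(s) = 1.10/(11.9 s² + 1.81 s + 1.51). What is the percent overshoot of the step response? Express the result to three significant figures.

%OS ≈ 50.3%

Dividing through by 11.9: denominator becomes s² + 0.1521 s + 0.1269.
So ω_n = √0.1269 = 0.356 rad/s and ζ = 0.1521/(2·0.356) = 0.213.
%OS = 100 e^{−πζ/√(1−ζ²)} with ζ = 0.213 gives 50.3%.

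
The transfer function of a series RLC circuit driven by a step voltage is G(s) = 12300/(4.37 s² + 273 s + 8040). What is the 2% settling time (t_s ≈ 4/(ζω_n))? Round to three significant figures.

t_s ≈ 0.128 s

Dividing through by 4.37: denominator becomes s² + 62.47 s + 1840.
So ω_n = √1840 = 42.9 rad/s and ζ = 62.47/(2·42.9) = 0.728.
t_s ≈ 4/(ζω_n) = 0.128 s.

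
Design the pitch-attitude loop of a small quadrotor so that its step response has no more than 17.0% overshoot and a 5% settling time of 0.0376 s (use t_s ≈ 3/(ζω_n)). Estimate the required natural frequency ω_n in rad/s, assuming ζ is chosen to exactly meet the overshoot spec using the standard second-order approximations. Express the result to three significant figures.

ω_n ≈ 162 rad/s

Inverting the overshoot relation: ζ = |ln 0.170|/√(π² + ln²0.170) = 0.491.
From t_s ≈ 3/(ζω_n): ω_n = 3/(ζ·t_s) = 3/(0.491·0.0376) = 162 rad/s.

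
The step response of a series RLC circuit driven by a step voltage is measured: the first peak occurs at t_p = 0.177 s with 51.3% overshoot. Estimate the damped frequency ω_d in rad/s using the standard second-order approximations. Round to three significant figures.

t_p = π/ω_d, so ω_d = π/0.177 = 17.7 rad/s.

ω_d ≈ 17.7 rad/s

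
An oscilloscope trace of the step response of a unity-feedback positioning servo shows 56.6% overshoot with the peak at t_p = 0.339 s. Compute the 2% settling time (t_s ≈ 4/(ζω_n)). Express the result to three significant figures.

From the overshoot, ζ = −ln(OS)/√(π²+ln²(OS)) = 0.178.
From t_p = π/ω_d, ω_d = π/0.339 = 9.27 rad/s, so ω_n = ω_d/√(1−ζ²) = 9.42 rad/s.
t_s ≈ 4/(ζω_n) = 4/(0.178·9.42) = 2.38 s.

t_s ≈ 2.38 s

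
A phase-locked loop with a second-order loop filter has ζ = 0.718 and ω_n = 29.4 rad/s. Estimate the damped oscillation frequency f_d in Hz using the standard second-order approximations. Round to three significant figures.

ω_d = ω_n√(1−ζ²) = 29.4·√0.484 = 20.5 rad/s.
f_d = ω_d/(2π) = 3.26 Hz.

f_d ≈ 3.26 Hz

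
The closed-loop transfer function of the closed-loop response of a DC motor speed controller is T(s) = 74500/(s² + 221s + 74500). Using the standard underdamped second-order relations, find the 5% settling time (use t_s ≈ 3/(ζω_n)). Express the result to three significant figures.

t_s ≈ 0.0271 s

Comparing the denominator to s² + 2ζω_n s + ω_n²: ω_n = √74500 = 273 rad/s, and 2ζω_n = 221 so ζ = 221/(2·273) = 0.405.
t_s ≈ 3/(ζω_n) = 3/(0.405·273) = 0.0271 s.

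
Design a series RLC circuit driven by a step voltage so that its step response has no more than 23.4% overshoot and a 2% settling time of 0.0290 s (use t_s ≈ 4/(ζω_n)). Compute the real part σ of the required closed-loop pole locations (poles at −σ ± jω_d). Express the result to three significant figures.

σ ≈ 138

The settling-time spec alone fixes σ = ζω_n = 4/t_s = 4/0.0290 = 138.
(Overshoot then fixes ζ = 0.420 and hence ω_d = σ·√(1−ζ²)/ζ = 298 rad/s.)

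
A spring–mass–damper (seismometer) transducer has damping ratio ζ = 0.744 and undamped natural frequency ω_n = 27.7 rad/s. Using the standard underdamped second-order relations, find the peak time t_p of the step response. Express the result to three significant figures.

t_p ≈ 0.170 s

The damped frequency is ω_d = ω_n√(1−ζ²) = 27.7·√(1−0.554) = 18.5 rad/s.
Peak time t_p = π/ω_d = π/18.5 = 0.170 s.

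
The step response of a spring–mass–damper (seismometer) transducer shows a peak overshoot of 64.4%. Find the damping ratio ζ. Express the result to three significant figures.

ζ = −ln(OS)/√(π² + (ln OS)²). With OS = 0.644, ln OS = −0.4401 and ζ = 0.4401/3.172 = 0.139.

ζ ≈ 0.139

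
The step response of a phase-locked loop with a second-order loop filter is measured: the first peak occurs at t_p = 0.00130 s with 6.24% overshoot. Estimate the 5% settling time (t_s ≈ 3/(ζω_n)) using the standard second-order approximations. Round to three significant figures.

t_s ≈ 0.00141 s

ζ from %OS: ζ = |ln 0.0624|/√(π²+ln²0.0624) = 0.662.
From t_p = π/ω_d, ω_d = π/0.00130 = 2420 rad/s, so ω_n = ω_d/√(1−ζ²) = 3220 rad/s.
t_s ≈ 3/(ζω_n) = 3/(0.662·3220) = 0.00141 s.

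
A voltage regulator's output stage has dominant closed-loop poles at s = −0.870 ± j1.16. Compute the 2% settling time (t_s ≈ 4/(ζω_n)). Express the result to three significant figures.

For poles at −σ ± jω_d, ζω_n = σ = 0.870, so t_s ≈ 4/σ = 4.60 s.

t_s ≈ 4.60 s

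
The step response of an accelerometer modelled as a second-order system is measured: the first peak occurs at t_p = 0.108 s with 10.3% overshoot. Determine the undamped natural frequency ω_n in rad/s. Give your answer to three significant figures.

ω_n ≈ 35.9 rad/s

The overshoot fixes ζ = −ln(OS)/√(π²+ln²(OS)) = 0.586.
t_p = π/ω_d ⇒ ω_d = 29.1 rad/s; then ω_n = ω_d/√(1−ζ²) = 35.9 rad/s.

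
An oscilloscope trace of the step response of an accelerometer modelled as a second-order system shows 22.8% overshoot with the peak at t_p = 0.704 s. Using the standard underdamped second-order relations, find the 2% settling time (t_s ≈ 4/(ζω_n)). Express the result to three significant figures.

t_s ≈ 1.90 s

The overshoot fixes ζ = −ln(OS)/√(π²+ln²(OS)) = 0.426.
From t_p = π/ω_d, ω_d = π/0.704 = 4.46 rad/s, so ω_n = ω_d/√(1−ζ²) = 4.93 rad/s.
t_s ≈ 4/(ζω_n) = 4/(0.426·4.93) = 1.90 s.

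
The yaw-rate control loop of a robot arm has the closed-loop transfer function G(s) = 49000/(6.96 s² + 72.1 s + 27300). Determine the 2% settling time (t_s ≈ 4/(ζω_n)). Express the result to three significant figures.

Dividing through by 6.96: denominator becomes s² + 10.36 s + 3922.
So ω_n = √3922 = 62.6 rad/s and ζ = 10.36/(2·62.6) = 0.0827.
t_s ≈ 4/(ζω_n) = 0.772 s.

t_s ≈ 0.772 s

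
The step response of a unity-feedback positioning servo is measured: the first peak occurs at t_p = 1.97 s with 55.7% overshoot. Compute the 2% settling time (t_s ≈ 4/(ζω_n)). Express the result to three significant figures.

t_s ≈ 13.5 s

The overshoot fixes ζ = −ln(OS)/√(π²+ln²(OS)) = 0.183.
t_p = π/ω_d ⇒ ω_d = 1.59 rad/s; then ω_n = ω_d/√(1−ζ²) = 1.62 rad/s.
t_s ≈ 4/(ζω_n) = 4/(0.183·1.62) = 13.5 s.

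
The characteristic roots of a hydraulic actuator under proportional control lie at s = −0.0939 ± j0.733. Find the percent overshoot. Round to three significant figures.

|pole| = ω_n = √(0.0939² + 0.733²) = 0.739 rad/s; ζ = cos θ = σ/ω_n = 0.127.
%OS = 100 e^{−πζ/√(1−ζ²)} with ζ = 0.127 gives 66.9%.

%OS ≈ 66.9%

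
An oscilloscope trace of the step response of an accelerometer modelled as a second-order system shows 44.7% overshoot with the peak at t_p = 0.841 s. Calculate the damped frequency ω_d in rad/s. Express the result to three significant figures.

t_p = π/ω_d, so ω_d = π/0.841 = 3.74 rad/s.

ω_d ≈ 3.74 rad/s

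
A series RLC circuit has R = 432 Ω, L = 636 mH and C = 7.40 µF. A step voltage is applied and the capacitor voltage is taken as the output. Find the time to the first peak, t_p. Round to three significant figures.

For a series RLC circuit (capacitor voltage as output), ω_n = 1/√(LC) = 1/√(636 mH · 7.40 µF) = 461 rad/s.
ζ = (R/2)·√(C/L) = (432/2)·√(7.40 µF/636 mH) = 0.737.
ω_d = 461·√(1 − 0.737²) = 312 rad/s. t_p = π/ω_d = 0.0101 s.

t_p ≈ 0.0101 s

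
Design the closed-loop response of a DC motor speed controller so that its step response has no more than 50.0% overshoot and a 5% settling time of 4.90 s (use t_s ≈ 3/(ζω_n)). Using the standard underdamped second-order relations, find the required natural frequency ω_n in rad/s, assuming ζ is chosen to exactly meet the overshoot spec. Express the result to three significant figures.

ζ = −ln(OS)/√(π² + (ln OS)²). With OS = 0.500, ln OS = −0.6931 and ζ = 0.6931/3.217 = 0.215.
Then ω_n = 3/(ζ t_s) = 3/(0.215 × 4.90) = 2.84 rad/s.

ω_n ≈ 2.84 rad/s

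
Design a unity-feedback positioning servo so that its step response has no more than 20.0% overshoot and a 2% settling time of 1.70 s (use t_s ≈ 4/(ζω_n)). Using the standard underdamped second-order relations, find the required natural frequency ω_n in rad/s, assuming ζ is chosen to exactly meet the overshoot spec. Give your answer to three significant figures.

ω_n ≈ 5.16 rad/s

Inverting the overshoot relation: ζ = |ln 0.200|/√(π² + ln²0.200) = 0.456.
From t_s ≈ 4/(ζω_n): ω_n = 4/(ζ·t_s) = 4/(0.456·1.70) = 5.16 rad/s.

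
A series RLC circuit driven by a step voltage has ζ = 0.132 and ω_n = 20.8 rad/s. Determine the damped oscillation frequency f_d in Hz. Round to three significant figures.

ω_d = ω_n√(1−ζ²) = 20.8·√0.983 = 20.6 rad/s.
f_d = ω_d/(2π) = 3.28 Hz.

f_d ≈ 3.28 Hz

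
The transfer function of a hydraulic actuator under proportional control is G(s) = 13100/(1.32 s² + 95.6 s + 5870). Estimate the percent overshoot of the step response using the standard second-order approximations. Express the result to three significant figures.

%OS ≈ 13.1%

Dividing through by 1.32: denominator becomes s² + 72.42 s + 4447.
So ω_n = √4447 = 66.7 rad/s and ζ = 72.42/(2·66.7) = 0.543.
%OS = 100 e^{−πζ/√(1−ζ²)} with ζ = 0.543 gives 13.1%.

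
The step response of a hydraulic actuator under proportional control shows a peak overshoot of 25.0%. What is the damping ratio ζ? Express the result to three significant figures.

From %OS = 100·exp(−πζ/√(1−ζ²)), invert to get ζ = −ln(OS)/√(π² + ln²(OS)) with OS = 0.250.
−ln 0.250 = 1.386, so ζ = 1.386/√(π² + 1.922) = 0.404.

ζ ≈ 0.404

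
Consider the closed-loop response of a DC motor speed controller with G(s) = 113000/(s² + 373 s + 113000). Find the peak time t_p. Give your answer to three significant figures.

ω_n = √113000 = 336 rad/s; ζ = 373/(2·336) = 0.555.
The damped frequency ω_d = ω_n√(1−ζ²) = 280 rad/s. Then t_p = π/ω_d = 0.0112 s.

t_p ≈ 0.0112 s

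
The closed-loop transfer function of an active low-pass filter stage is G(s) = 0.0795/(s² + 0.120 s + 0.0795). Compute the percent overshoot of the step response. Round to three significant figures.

Matching coefficients with s² + 2ζω_n s + ω_n² gives ω_n² = 0.0795 ⇒ ω_n = 0.282 rad/s, and ζ = 0.120/(2ω_n) = 0.213.
%OS = 100 e^{−πζ/√(1−ζ²)} with ζ = 0.213 gives 50.4%.

%OS ≈ 50.4%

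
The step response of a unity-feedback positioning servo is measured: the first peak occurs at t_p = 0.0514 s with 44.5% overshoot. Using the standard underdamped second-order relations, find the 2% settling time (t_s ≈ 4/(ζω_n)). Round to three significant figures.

The overshoot fixes ζ = −ln(OS)/√(π²+ln²(OS)) = 0.250.
t_p = π/ω_d ⇒ ω_d = 61.1 rad/s; then ω_n = ω_d/√(1−ζ²) = 63.1 rad/s.
t_s ≈ 4/(ζω_n) = 4/(0.250·63.1) = 0.254 s.

t_s ≈ 0.254 s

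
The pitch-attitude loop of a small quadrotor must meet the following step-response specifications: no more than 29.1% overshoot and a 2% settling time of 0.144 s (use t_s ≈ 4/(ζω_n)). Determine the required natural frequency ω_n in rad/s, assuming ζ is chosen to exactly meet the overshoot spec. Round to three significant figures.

Inverting the overshoot relation: ζ = |ln 0.291|/√(π² + ln²0.291) = 0.366.
Then ω_n = 4/(ζ t_s) = 4/(0.366 × 0.144) = 76.0 rad/s.

ω_n ≈ 76.0 rad/s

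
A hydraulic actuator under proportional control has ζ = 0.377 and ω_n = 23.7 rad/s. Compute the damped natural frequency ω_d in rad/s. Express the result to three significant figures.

ω_d ≈ 22.0 rad/s

ω_d = ω_n√(1−ζ²) = 23.7·√0.858 = 22.0 rad/s.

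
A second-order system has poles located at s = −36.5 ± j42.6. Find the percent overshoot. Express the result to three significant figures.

%OS ≈ 6.78%

The poles are at −σ ± jω_d with σ = 36.5 and ω_d = 42.6, so ω_n = √(σ²+ω_d²) = 56.1 rad/s and ζ = σ/ω_n = 0.651.
%OS = 100 e^{−πζ/√(1−ζ²)} with ζ = 0.651 gives 6.78%.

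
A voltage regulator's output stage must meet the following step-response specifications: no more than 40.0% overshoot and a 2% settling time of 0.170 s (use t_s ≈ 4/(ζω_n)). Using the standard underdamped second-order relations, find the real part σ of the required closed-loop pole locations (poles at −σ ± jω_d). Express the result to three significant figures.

The settling-time spec alone fixes σ = ζω_n = 4/t_s = 4/0.170 = 23.5.
(Overshoot then fixes ζ = 0.280 and hence ω_d = σ·√(1−ζ²)/ζ = 80.7 rad/s.)

σ ≈ 23.5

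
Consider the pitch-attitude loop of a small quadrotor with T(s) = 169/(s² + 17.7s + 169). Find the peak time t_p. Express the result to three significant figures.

Matching coefficients with s² + 2ζω_n s + ω_n² gives ω_n² = 169 ⇒ ω_n = 13.0 rad/s, and ζ = 17.7/(2ω_n) = 0.681.
ω_d = 13.0·√(1 − 0.681²) = 9.52 rad/s. Then t_p = π/ω_d = 0.330 s.

t_p ≈ 0.330 s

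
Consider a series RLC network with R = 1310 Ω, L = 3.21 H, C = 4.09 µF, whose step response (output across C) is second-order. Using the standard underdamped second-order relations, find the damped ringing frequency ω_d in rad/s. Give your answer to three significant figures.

ω_d ≈ 186 rad/s

For a series RLC circuit (capacitor voltage as output), ω_n = 1/√(LC) = 1/√(3.21 H · 4.09 µF) = 276 rad/s.
ζ = (R/2)·√(C/L) = (1310/2)·√(4.09 µF/3.21 H) = 0.739.
ω_d = ω_n√(1−ζ²) = 186 rad/s.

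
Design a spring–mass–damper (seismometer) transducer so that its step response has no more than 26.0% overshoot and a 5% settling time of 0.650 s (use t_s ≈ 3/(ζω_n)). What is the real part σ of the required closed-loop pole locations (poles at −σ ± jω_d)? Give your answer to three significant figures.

The settling-time spec alone fixes σ = ζω_n = 3/t_s = 3/0.650 = 4.62.
(Overshoot then fixes ζ = 0.394 and hence ω_d = σ·√(1−ζ²)/ζ = 10.8 rad/s.)

σ ≈ 4.62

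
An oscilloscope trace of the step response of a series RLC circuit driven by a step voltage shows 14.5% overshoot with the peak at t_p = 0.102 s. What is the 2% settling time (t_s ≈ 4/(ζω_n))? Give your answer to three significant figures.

The overshoot fixes ζ = −ln(OS)/√(π²+ln²(OS)) = 0.524.
From t_p = π/ω_d, ω_d = π/0.102 = 30.8 rad/s, so ω_n = ω_d/√(1−ζ²) = 36.2 rad/s.
t_s ≈ 4/(ζω_n) = 4/(0.524·36.2) = 0.211 s.

t_s ≈ 0.211 s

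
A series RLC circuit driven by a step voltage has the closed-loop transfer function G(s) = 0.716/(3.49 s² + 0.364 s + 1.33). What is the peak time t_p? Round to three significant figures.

Dividing through by 3.49: denominator becomes s² + 0.1043 s + 0.3811.
So ω_n = √0.3811 = 0.617 rad/s and ζ = 0.1043/(2·0.617) = 0.0845.
ω_d = ω_n√(1−ζ²) = 0.615 rad/s. t_p = π/ω_d = 5.11 s.

t_p ≈ 5.11 s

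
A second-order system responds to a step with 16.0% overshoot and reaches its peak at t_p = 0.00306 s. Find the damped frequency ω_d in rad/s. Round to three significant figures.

ω_d ≈ 1030 rad/s

t_p = π/ω_d, so ω_d = π/0.00306 = 1030 rad/s.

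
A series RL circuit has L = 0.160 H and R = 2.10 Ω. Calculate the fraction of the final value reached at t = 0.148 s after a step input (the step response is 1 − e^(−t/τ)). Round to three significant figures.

y/y_∞ ≈ 0.857

τ = L/R = 0.160/2.10 = 0.0762 s.
y(t)/y_∞ = 1 − e^(−t/τ) = 1 − e^(−0.148/0.0762) = 1 − e^(−1.94) = 0.857.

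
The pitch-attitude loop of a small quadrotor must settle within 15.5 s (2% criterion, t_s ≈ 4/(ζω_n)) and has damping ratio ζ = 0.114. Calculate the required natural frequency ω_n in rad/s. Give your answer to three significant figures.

ω_n ≈ 2.26 rad/s

Rearranging t_s ≈ 4/(ζω_n) gives ω_n = 4/(ζ·t_s) = 4/(0.114 × 15.5) = 2.26 rad/s.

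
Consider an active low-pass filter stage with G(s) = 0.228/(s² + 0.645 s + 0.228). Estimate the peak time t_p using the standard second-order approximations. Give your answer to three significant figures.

t_p ≈ 8.92 s

Matching coefficients with s² + 2ζω_n s + ω_n² gives ω_n² = 0.228 ⇒ ω_n = 0.477 rad/s, and ζ = 0.645/(2ω_n) = 0.675.
ω_d = 0.477·√(1 − 0.675²) = 0.352 rad/s. Then t_p = π/ω_d = 8.92 s.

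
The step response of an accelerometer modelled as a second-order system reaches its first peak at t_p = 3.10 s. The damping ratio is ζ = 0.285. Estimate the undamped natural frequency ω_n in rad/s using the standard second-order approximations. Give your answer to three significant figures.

Peak time t_p = π/ω_d, so ω_d = π/t_p = π/3.10 = 1.01 rad/s.
ω_n = ω_d/√(1−ζ²) = 1.01/√0.919 = 1.06 rad/s.

ω_n ≈ 1.06 rad/s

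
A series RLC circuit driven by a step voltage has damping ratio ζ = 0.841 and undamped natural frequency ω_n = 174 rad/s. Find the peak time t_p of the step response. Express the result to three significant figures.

t_p ≈ 0.0334 s

The damped frequency is ω_d = ω_n√(1−ζ²) = 174·√(1−0.707) = 94.1 rad/s.
Peak time t_p = π/ω_d = π/94.1 = 0.0334 s.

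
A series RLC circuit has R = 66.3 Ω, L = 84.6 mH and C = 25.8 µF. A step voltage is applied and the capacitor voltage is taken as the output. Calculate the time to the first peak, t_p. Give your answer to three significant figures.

For a series RLC circuit (capacitor voltage as output), ω_n = 1/√(LC) = 1/√(84.6 mH · 25.8 µF) = 677 rad/s.
ζ = (R/2)·√(C/L) = (66.3/2)·√(25.8 µF/84.6 mH) = 0.579.
The damped frequency ω_d = ω_n√(1−ζ²) = 552 rad/s. t_p = π/ω_d = 0.00569 s.

t_p ≈ 0.00569 s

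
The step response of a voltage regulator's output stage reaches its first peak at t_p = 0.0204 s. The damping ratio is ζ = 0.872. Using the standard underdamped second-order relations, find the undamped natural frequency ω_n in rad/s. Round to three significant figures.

Peak time t_p = π/ω_d, so ω_d = π/t_p = π/0.0204 = 154 rad/s.
ω_n = ω_d/√(1−ζ²) = 154/√0.240 = 315 rad/s.

ω_n ≈ 315 rad/s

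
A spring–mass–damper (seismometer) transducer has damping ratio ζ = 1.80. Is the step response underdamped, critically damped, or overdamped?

overdamped

Since ζ = 1.80 > 1, the system is overdamped.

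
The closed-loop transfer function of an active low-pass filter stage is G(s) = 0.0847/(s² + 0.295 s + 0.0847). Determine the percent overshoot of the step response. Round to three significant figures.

%OS ≈ 15.8%

Comparing the denominator to s² + 2ζω_n s + ω_n²: ω_n = √0.0847 = 0.291 rad/s, and 2ζω_n = 0.295 so ζ = 0.295/(2·0.291) = 0.507.
%OS = 100 e^{−πζ/√(1−ζ²)} with ζ = 0.507 gives 15.8%.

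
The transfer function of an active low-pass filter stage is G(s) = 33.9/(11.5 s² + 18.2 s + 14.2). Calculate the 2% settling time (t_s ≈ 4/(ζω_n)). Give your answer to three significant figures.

t_s ≈ 5.05 s

Dividing through by 11.5: denominator becomes s² + 1.583 s + 1.235.
So ω_n = √1.235 = 1.11 rad/s and ζ = 1.583/(2·1.11) = 0.712.
t_s ≈ 4/(ζω_n) = 5.05 s.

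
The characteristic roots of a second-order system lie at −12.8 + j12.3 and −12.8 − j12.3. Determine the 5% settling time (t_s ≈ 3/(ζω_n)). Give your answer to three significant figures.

For poles at −σ ± jω_d, ζω_n = σ = 12.8, so t_s ≈ 3/σ = 0.234 s.

t_s ≈ 0.234 s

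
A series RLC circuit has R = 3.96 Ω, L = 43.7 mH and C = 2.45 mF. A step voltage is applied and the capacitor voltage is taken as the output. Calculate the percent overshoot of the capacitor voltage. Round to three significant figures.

For a series RLC circuit (capacitor voltage as output), ω_n = 1/√(LC) = 1/√(43.7 mH · 2.45 mF) = 96.6 rad/s.
ζ = (R/2)·√(C/L) = (3.96/2)·√(2.45 mF/43.7 mH) = 0.469.
%OS = 100·exp(−πζ/√(1−ζ²)) = 18.9%.

%OS ≈ 18.9%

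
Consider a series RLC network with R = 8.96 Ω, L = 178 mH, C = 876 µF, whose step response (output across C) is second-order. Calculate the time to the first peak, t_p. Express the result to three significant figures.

For a series RLC circuit (capacitor voltage as output), ω_n = 1/√(LC) = 1/√(178 mH · 876 µF) = 80.1 rad/s.
ζ = (R/2)·√(C/L) = (8.96/2)·√(876 µF/178 mH) = 0.314.
The damped frequency ω_d = ω_n√(1−ζ²) = 76.0 rad/s. t_p = π/ω_d = 0.0413 s.

t_p ≈ 0.0413 s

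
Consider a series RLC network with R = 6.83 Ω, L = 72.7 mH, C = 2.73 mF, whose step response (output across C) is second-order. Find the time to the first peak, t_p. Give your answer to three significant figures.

t_p ≈ 0.0590 s

For a series RLC circuit (capacitor voltage as output), ω_n = 1/√(LC) = 1/√(72.7 mH · 2.73 mF) = 71.0 rad/s.
ζ = (R/2)·√(C/L) = (6.83/2)·√(2.73 mF/72.7 mH) = 0.662.
ω_d = ω_n√(1−ζ²) = 53.2 rad/s. t_p = π/ω_d = 0.0590 s.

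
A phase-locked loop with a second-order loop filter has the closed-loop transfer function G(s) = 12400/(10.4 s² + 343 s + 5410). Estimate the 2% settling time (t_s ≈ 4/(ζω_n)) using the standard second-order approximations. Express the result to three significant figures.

t_s ≈ 0.243 s

Dividing through by 10.4: denominator becomes s² + 32.98 s + 520.2.
So ω_n = √520.2 = 22.8 rad/s and ζ = 32.98/(2·22.8) = 0.723.
t_s ≈ 4/(ζω_n) = 0.243 s.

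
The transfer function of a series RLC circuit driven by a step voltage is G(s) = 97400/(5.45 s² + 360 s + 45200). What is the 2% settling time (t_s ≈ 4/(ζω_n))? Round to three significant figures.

Dividing through by 5.45: denominator becomes s² + 66.06 s + 8294.
So ω_n = √8294 = 91.1 rad/s and ζ = 66.06/(2·91.1) = 0.363.
t_s ≈ 4/(ζω_n) = 0.121 s.

t_s ≈ 0.121 s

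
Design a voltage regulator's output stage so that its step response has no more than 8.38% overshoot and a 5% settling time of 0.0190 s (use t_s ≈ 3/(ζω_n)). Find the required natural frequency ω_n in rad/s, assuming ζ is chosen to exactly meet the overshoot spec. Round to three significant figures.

ω_n ≈ 255 rad/s

From %OS = 100·exp(−πζ/√(1−ζ²)), invert to get ζ = −ln(OS)/√(π² + ln²(OS)) with OS = 0.0838.
−ln 0.0838 = 2.479, so ζ = 2.479/√(π² + 6.147) = 0.620.
From t_s ≈ 3/(ζω_n): ω_n = 3/(ζ·t_s) = 3/(0.620·0.0190) = 255 rad/s.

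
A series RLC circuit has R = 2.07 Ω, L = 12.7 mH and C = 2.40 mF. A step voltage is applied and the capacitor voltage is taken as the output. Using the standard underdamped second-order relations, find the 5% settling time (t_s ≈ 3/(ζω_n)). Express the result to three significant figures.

t_s ≈ 0.0368 s

For a series RLC circuit (capacitor voltage as output), ω_n = 1/√(LC) = 1/√(12.7 mH · 2.40 mF) = 181 rad/s.
ζ = (R/2)·√(C/L) = (2.07/2)·√(2.40 mF/12.7 mH) = 0.450.
t_s ≈ 3/(ζω_n) = 0.0368 s.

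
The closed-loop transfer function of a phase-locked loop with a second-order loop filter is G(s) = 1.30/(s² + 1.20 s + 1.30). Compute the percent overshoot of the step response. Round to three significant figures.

Comparing the denominator to s² + 2ζω_n s + ω_n²: ω_n = √1.30 = 1.14 rad/s, and 2ζω_n = 1.20 so ζ = 1.20/(2·1.14) = 0.526.
Overshoot: exp(−π·0.526/√(1−0.526²)) = 0.143, i.e. 14.3%.

%OS ≈ 14.3%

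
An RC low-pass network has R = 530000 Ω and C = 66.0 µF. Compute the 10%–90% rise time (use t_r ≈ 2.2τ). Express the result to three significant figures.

t_r ≈ 77.0 s

τ = RC = 530000 × 66.0 µF = 35.0 s.
t_r ≈ 2.2τ = 77.0 s.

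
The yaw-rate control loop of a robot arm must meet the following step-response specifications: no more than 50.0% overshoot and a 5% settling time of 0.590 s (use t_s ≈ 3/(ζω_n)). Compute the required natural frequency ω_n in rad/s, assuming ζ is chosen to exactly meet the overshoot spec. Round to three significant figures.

ω_n ≈ 23.6 rad/s

ζ = −ln(OS)/√(π² + (ln OS)²). With OS = 0.500, ln OS = −0.6931 and ζ = 0.6931/3.217 = 0.215.
From t_s ≈ 3/(ζω_n): ω_n = 3/(ζ·t_s) = 3/(0.215·0.590) = 23.6 rad/s.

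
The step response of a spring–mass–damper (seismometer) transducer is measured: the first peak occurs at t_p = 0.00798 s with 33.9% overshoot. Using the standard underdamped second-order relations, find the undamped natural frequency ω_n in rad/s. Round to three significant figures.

ω_n ≈ 416 rad/s

From the overshoot, ζ = −ln(OS)/√(π²+ln²(OS)) = 0.326.
t_p = π/ω_d ⇒ ω_d = 394 rad/s; then ω_n = ω_d/√(1−ζ²) = 416 rad/s.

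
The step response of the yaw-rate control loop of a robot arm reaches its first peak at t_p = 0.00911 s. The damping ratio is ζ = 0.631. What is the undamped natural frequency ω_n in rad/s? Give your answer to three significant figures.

ω_n ≈ 445 rad/s

Peak time t_p = π/ω_d, so ω_d = π/t_p = π/0.00911 = 345 rad/s.
ω_n = ω_d/√(1−ζ²) = 345/√0.602 = 445 rad/s.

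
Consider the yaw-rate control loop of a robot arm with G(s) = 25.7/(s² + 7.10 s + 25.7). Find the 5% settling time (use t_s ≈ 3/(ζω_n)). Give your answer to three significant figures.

Matching coefficients with s² + 2ζω_n s + ω_n² gives ω_n² = 25.7 ⇒ ω_n = 5.07 rad/s, and ζ = 7.10/(2ω_n) = 0.700.
t_s ≈ 3/(ζω_n) = 3/(0.700·5.07) = 0.845 s.

t_s ≈ 0.845 s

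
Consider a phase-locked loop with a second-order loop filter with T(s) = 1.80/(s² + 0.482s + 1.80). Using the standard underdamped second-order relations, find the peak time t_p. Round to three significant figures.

t_p ≈ 2.38 s

ω_n = √1.80 = 1.34 rad/s; ζ = 0.482/(2·1.34) = 0.180.
ω_d = 1.34·√(1 − 0.180²) = 1.32 rad/s. Then t_p = π/ω_d = 2.38 s.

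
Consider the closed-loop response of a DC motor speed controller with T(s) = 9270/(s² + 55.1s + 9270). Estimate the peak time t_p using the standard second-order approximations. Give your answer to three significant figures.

Comparing the denominator to s² + 2ζω_n s + ω_n²: ω_n = √9270 = 96.3 rad/s, and 2ζω_n = 55.1 so ζ = 55.1/(2·96.3) = 0.286.
ω_d = ω_n√(1−ζ²) = 92.3 rad/s. Then t_p = π/ω_d = 0.0341 s.

t_p ≈ 0.0341 s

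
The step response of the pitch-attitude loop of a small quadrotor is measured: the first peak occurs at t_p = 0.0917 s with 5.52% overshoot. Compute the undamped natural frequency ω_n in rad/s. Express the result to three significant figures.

ω_n ≈ 46.6 rad/s

The overshoot fixes ζ = −ln(OS)/√(π²+ln²(OS)) = 0.678.
From t_p = π/ω_d, ω_d = π/0.0917 = 34.3 rad/s, so ω_n = ω_d/√(1−ζ²) = 46.6 rad/s.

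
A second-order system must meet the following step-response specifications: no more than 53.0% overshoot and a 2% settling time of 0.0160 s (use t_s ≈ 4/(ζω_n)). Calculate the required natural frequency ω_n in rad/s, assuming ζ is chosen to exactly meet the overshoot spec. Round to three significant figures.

ζ = −ln(OS)/√(π² + (ln OS)²). With OS = 0.530, ln OS = −0.6349 and ζ = 0.6349/3.205 = 0.198.
Then ω_n = 4/(ζ t_s) = 4/(0.198 × 0.0160) = 1260 rad/s.

ω_n ≈ 1260 rad/s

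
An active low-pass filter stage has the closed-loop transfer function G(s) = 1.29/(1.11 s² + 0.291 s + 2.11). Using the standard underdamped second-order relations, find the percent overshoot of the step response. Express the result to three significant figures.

Dividing through by 1.11: denominator becomes s² + 0.2622 s + 1.901.
So ω_n = √1.901 = 1.38 rad/s and ζ = 0.2622/(2·1.38) = 0.0951.
%OS = 100 e^{−πζ/√(1−ζ²)} with ζ = 0.0951 gives 74.1%.

%OS ≈ 74.1%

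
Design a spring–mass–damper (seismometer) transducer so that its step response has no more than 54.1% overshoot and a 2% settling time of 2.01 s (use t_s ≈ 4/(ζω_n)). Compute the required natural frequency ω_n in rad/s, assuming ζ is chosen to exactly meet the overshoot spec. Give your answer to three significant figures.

ω_n ≈ 10.4 rad/s

From %OS = 100·exp(−πζ/√(1−ζ²)), invert to get ζ = −ln(OS)/√(π² + ln²(OS)) with OS = 0.541.
−ln 0.541 = 0.6143, so ζ = 0.6143/√(π² + 0.3774) = 0.192.
From t_s ≈ 4/(ζω_n): ω_n = 4/(ζ·t_s) = 4/(0.192·2.01) = 10.4 rad/s.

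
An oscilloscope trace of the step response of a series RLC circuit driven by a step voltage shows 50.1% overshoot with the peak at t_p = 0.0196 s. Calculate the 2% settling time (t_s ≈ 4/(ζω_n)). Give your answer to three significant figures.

t_s ≈ 0.113 s

ζ from %OS: ζ = |ln 0.501|/√(π²+ln²0.501) = 0.215.
From t_p = π/ω_d, ω_d = π/0.0196 = 160 rad/s, so ω_n = ω_d/√(1−ζ²) = 164 rad/s.
t_s ≈ 4/(ζω_n) = 4/(0.215·164) = 0.113 s.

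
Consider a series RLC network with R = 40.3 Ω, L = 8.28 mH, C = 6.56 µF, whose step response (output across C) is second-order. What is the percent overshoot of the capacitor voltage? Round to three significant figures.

For a series RLC circuit (capacitor voltage as output), ω_n = 1/√(LC) = 1/√(8.28 mH · 6.56 µF) = 4290 rad/s.
ζ = (R/2)·√(C/L) = (40.3/2)·√(6.56 µF/8.28 mH) = 0.567.
Overshoot: exp(−π·0.567/√(1−0.567²)) = 0.115, i.e. 11.5%.

%OS ≈ 11.5%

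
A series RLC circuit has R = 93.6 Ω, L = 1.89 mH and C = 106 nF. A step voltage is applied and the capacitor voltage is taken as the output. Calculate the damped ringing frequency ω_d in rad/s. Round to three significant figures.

For a series RLC circuit (capacitor voltage as output), ω_n = 1/√(LC) = 1/√(1.89 mH · 106 nF) = 70700 rad/s.
ζ = (R/2)·√(C/L) = (93.6/2)·√(106 nF/1.89 mH) = 0.350.
ω_d = ω_n√(1−ζ²) = 66200 rad/s.

ω_d ≈ 66200 rad/s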